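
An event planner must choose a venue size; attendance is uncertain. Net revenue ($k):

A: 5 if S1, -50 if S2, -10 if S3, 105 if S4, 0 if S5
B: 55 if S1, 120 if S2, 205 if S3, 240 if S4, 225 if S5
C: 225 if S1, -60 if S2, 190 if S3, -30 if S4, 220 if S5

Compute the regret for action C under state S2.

Best payoff under S2 is 120.
Regret = 120 − (-60) = 180.

180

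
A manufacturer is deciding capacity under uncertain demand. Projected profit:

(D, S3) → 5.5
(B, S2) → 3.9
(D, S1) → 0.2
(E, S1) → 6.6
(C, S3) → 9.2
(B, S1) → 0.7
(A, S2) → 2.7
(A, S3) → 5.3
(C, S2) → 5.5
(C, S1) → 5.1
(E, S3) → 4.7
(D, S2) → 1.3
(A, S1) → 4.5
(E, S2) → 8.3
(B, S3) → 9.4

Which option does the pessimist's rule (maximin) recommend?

Row minima: A=2.7, B=0.7, C=5.1, D=0.2, E=4.7
Best worst-case = 5.1 → C.

C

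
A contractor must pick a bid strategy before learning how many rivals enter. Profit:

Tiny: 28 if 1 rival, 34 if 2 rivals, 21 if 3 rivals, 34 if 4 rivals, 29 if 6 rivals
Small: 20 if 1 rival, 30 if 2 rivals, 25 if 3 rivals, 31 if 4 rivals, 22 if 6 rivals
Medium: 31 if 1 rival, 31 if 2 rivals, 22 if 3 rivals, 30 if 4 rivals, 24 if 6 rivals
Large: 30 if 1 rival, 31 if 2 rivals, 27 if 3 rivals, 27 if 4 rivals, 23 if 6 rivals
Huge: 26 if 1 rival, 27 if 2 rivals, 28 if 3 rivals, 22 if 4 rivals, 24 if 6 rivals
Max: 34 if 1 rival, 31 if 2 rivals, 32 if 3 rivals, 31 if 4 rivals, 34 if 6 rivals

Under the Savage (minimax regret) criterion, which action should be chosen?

Column bests: 1 rival=34, 2 rivals=34, 3 rivals=32, 4 rivals=34, 6 rivals=34.
Tiny regrets: 6, 0, 11, 0, 5 → max 11
Small regrets: 14, 4, 7, 3, 12 → max 14
Medium regrets: 3, 3, 10, 4, 10 → max 10
Large regrets: 4, 3, 5, 7, 11 → max 11
Huge regrets: 8, 7, 4, 12, 10 → max 12
Max regrets: 0, 3, 0, 3, 0 → max 3
Smallest max regret = 3 → Max.

Max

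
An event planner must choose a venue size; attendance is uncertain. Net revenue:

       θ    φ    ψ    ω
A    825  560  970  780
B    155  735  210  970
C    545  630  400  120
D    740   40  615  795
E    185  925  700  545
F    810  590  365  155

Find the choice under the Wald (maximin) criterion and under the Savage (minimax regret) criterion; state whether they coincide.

maximin → A; minimax regret → A (agree)

Row minima: A=560, B=155, C=120, D=40, E=185, F=155
Best worst-case = 560 → A.
Column bests: θ=825, φ=925, ψ=970, ω=970.
A regrets: 0, 365, 0, 190 → max 365
B regrets: 670, 190, 760, 0 → max 760
C regrets: 280, 295, 570, 850 → max 850
D regrets: 85, 885, 355, 175 → max 885
E regrets: 640, 0, 270, 425 → max 640
F regrets: 15, 335, 605, 815 → max 815
Smallest max regret = 365 → A.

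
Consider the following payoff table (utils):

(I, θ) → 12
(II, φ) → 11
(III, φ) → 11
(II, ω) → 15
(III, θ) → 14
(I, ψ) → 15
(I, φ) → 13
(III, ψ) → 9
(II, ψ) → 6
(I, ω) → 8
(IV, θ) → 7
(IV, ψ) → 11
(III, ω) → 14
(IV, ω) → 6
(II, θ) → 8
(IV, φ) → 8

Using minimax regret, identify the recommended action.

Column bests: θ=14, φ=13, ψ=15, ω=15.
I regrets: 2, 0, 0, 7 → max 7
II regrets: 6, 2, 9, 0 → max 9
III regrets: 0, 2, 6, 1 → max 6
IV regrets: 7, 5, 4, 9 → max 9
Smallest max regret = 6 → III.

III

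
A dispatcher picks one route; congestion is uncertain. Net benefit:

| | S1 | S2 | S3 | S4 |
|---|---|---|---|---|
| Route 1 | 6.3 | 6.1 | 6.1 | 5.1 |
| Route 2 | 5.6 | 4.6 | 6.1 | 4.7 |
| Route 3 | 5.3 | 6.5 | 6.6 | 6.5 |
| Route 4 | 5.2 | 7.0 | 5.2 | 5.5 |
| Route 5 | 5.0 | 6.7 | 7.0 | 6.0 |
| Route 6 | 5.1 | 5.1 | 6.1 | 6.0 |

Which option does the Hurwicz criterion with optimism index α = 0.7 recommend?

Route 4

Route 1: 0.7·6.3 + 0.3·5.1 = 5.94
Route 2: 0.7·6.1 + 0.3·4.6 = 5.65
Route 3: 0.7·6.6 + 0.3·5.3 = 6.21
Route 4: 0.7·7.0 + 0.3·5.2 = 6.46
Route 5: 0.7·7.0 + 0.3·5.0 = 6.4
Route 6: 0.7·6.1 + 0.3·5.1 = 5.8
Highest Hurwicz score = 6.46 → Route 4.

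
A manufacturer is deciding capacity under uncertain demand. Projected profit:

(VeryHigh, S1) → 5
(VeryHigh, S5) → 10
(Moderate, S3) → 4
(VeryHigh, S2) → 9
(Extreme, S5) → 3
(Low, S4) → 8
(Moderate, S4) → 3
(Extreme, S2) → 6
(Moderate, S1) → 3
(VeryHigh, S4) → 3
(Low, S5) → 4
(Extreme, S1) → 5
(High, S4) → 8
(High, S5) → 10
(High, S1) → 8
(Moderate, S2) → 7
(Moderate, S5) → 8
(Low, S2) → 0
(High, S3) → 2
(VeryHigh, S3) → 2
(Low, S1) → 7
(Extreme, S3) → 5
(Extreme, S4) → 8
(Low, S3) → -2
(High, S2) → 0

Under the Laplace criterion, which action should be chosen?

VeryHigh

Row averages: Low=3.4, Moderate=5, High=5.6, VeryHigh=5.8, Extreme=5.4
Highest average = 5.8 → VeryHigh.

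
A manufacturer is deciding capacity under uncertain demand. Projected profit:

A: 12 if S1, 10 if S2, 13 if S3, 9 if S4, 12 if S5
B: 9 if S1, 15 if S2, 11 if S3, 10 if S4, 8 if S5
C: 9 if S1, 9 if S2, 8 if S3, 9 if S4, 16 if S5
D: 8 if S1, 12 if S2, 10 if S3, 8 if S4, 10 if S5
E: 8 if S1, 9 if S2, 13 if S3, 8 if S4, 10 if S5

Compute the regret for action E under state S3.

0

Best payoff under S3 is 13.
Regret = 13 − 13 = 0.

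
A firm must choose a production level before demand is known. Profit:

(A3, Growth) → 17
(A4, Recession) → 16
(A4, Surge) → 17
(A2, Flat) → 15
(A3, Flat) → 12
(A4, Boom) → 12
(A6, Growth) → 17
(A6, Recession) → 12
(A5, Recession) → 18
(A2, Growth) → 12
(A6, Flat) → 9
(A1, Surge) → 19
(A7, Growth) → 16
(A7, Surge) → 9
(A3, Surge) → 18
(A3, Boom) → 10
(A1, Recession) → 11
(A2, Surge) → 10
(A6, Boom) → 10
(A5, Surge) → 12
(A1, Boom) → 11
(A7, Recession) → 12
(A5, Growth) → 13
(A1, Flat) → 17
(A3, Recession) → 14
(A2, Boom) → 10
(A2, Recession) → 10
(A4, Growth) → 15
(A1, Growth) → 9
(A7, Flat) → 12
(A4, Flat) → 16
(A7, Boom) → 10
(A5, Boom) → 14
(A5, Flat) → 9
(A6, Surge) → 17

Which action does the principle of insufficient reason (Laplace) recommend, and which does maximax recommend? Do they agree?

Row averages: A1=13.4, A2=11.4, A3=14.2, A4=15.2, A5=13.2, A6=13, A7=11.8
Highest average = 15.2 → A4.
Row maxima: A1=19, A2=15, A3=18, A4=17, A5=18, A6=17, A7=16
Best best-case = 19 → A1.

laplace → A4; maximax → A1 (disagree)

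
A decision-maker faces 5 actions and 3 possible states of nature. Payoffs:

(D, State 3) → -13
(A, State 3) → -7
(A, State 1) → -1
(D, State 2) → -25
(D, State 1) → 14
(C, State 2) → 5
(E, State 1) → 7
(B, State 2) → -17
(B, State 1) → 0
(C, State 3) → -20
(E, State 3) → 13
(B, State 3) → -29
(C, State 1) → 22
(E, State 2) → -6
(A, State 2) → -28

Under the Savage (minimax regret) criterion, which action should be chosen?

E

Column bests: State 1=22, State 2=5, State 3=13.
A regrets: 23, 33, 20 → max 33
B regrets: 22, 22, 42 → max 42
C regrets: 0, 0, 33 → max 33
D regrets: 8, 30, 26 → max 30
E regrets: 15, 11, 0 → max 15
Smallest max regret = 15 → E.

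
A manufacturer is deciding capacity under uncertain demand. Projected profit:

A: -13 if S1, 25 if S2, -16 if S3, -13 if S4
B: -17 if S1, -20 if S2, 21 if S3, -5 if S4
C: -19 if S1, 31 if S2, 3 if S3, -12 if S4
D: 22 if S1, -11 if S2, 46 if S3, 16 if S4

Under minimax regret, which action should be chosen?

Column bests: S1=22, S2=31, S3=46, S4=16.
A regrets: 35, 6, 62, 29 → max 62
B regrets: 39, 51, 25, 21 → max 51
C regrets: 41, 0, 43, 28 → max 43
D regrets: 0, 42, 0, 0 → max 42
Smallest max regret = 42 → D.

D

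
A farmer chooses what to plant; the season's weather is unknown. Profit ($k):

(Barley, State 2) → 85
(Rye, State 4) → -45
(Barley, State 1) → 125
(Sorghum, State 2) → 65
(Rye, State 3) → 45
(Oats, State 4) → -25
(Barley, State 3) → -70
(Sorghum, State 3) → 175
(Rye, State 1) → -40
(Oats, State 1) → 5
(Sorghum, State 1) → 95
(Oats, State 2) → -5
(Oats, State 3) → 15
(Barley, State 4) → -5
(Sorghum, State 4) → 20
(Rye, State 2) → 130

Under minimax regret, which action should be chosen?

Column bests: State 1=125, State 2=130, State 3=175, State 4=20.
Rye regrets: 165, 0, 130, 65 → max 165
Oats regrets: 120, 135, 160, 45 → max 160
Sorghum regrets: 30, 65, 0, 0 → max 65
Barley regrets: 0, 45, 245, 25 → max 245
Smallest max regret = 65 → Sorghum.

Sorghum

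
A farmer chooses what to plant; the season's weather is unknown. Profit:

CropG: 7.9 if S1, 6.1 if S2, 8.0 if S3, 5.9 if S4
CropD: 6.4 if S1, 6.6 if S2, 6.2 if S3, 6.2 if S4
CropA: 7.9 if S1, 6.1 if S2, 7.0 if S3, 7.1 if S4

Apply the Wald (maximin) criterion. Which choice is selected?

Row minima: CropG=5.9, CropD=6.2, CropA=6.1
Best worst-case = 6.2 → CropD.

CropD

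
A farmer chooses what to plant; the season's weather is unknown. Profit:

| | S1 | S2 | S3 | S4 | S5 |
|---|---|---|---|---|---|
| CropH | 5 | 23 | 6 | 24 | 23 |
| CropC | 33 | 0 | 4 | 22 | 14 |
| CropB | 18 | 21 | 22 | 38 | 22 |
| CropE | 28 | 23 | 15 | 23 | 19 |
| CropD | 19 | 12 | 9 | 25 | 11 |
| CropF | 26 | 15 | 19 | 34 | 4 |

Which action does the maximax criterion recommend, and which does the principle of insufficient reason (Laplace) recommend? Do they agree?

Row maxima: CropH=24, CropC=33, CropB=38, CropE=28, CropD=25, CropF=34
Best best-case = 38 → CropB.
Row averages: CropH=16.2, CropC=14.6, CropB=24.2, CropE=21.6, CropD=15.2, CropF=19.6
Highest average = 24.2 → CropB.

maximax → CropB; laplace → CropB (agree)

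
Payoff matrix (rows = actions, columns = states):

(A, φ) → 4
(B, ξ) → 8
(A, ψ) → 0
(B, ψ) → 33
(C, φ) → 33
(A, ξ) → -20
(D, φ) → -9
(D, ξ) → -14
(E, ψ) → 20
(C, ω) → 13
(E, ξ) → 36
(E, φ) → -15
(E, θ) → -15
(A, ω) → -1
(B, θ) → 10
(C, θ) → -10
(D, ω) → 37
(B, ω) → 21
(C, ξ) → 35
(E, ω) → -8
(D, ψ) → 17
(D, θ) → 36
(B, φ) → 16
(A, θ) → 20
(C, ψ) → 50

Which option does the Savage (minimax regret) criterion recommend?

Column bests: θ=36, φ=33, ψ=50, ω=37, ξ=36.
A regrets: 16, 29, 50, 38, 56 → max 56
B regrets: 26, 17, 17, 16, 28 → max 28
C regrets: 46, 0, 0, 24, 1 → max 46
D regrets: 0, 42, 33, 0, 50 → max 50
E regrets: 51, 48, 30, 45, 0 → max 51
Smallest max regret = 28 → B.

B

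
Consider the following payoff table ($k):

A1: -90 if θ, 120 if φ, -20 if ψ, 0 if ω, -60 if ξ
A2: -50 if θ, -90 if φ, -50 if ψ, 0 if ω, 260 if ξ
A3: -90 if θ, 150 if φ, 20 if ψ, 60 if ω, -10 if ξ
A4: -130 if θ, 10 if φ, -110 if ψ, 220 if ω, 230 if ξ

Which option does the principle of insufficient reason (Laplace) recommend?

Row averages: A1=-10, A2=14, A3=26, A4=44
Highest average = 44 → A4.

A4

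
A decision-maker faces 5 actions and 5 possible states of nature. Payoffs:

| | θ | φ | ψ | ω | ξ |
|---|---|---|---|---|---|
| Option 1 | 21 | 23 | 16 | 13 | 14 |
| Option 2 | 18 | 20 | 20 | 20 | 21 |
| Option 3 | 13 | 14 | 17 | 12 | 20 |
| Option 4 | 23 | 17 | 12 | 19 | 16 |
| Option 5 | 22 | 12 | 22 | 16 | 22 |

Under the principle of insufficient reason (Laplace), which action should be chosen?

Option 2

Row averages: Option 1=17.4, Option 2=19.8, Option 3=15.2, Option 4=17.4, Option 5=18.8
Highest average = 19.8 → Option 2.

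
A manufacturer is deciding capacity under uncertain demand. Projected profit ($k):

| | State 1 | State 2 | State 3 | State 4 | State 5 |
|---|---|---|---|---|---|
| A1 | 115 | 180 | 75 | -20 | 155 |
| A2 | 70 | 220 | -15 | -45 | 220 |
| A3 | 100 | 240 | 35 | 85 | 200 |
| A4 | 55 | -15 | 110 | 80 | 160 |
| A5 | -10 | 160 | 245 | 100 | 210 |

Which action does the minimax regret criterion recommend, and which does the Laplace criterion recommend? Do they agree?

Column bests: State 1=115, State 2=240, State 3=245, State 4=100, State 5=220.
A1 regrets: 0, 60, 170, 120, 65 → max 170
A2 regrets: 45, 20, 260, 145, 0 → max 260
A3 regrets: 15, 0, 210, 15, 20 → max 210
A4 regrets: 60, 255, 135, 20, 60 → max 255
A5 regrets: 125, 80, 0, 0, 10 → max 125
Smallest max regret = 125 → A5.
Row averages: A1=101, A2=90, A3=132, A4=78, A5=141
Highest average = 141 → A5.

minimax regret → A5; laplace → A5 (agree)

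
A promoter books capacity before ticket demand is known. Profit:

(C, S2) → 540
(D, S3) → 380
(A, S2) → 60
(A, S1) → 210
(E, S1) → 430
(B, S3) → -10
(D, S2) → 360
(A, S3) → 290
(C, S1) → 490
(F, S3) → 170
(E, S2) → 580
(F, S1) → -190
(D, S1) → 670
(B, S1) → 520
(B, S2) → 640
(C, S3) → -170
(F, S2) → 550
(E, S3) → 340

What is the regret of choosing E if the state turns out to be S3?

Best payoff under S3 is 380.
Regret = 380 − 340 = 40.

40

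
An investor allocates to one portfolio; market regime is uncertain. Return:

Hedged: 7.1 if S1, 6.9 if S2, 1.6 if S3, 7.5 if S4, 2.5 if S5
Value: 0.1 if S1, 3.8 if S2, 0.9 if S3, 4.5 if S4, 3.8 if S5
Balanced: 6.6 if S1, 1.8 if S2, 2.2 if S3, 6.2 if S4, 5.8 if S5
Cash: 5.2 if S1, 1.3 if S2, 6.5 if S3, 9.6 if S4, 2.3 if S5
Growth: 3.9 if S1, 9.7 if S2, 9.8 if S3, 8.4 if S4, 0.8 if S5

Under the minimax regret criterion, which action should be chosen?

Column bests: S1=7.1, S2=9.7, S3=9.8, S4=9.6, S5=5.8.
Hedged regrets: 0.0, 2.8, 8.2, 2.1, 3.3 → max 8.2
Value regrets: 7.0, 5.9, 8.9, 5.1, 2.0 → max 8.9
Balanced regrets: 0.5, 7.9, 7.6, 3.4, 0.0 → max 7.9
Cash regrets: 1.9, 8.4, 3.3, 0.0, 3.5 → max 8.4
Growth regrets: 3.2, 0.0, 0.0, 1.2, 5.0 → max 5.0
Smallest max regret = 5.0 → Growth.

Growth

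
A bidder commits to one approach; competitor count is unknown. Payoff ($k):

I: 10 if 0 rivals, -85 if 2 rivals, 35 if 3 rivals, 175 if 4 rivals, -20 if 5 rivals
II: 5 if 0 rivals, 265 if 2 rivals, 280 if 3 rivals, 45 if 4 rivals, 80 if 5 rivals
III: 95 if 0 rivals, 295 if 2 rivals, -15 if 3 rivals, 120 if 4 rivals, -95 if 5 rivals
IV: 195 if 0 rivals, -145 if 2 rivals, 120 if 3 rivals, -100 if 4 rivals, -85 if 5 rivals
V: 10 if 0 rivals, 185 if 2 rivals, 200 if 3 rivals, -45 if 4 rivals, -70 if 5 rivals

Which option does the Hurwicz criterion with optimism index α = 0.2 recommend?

I: 0.2·175 + 0.8·(-85) = -33
II: 0.2·280 + 0.8·5 = 60
III: 0.2·295 + 0.8·(-95) = -17
IV: 0.2·195 + 0.8·(-145) = -77
V: 0.2·200 + 0.8·(-70) = -16
Highest Hurwicz score = 60 → II.

II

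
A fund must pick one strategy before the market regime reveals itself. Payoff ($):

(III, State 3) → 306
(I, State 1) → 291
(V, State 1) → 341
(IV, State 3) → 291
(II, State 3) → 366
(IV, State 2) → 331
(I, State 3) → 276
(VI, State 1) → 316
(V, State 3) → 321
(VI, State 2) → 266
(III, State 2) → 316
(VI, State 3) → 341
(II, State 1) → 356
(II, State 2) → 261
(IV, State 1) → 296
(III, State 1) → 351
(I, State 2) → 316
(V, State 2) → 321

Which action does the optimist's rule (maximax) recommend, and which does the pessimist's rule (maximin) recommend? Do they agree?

Row maxima: I=316, II=366, III=351, IV=331, V=341, VI=341
Best best-case = 366 → II.
Row minima: I=276, II=261, III=306, IV=291, V=321, VI=266
Best worst-case = 321 → V.

maximax → II; maximin → V (disagree)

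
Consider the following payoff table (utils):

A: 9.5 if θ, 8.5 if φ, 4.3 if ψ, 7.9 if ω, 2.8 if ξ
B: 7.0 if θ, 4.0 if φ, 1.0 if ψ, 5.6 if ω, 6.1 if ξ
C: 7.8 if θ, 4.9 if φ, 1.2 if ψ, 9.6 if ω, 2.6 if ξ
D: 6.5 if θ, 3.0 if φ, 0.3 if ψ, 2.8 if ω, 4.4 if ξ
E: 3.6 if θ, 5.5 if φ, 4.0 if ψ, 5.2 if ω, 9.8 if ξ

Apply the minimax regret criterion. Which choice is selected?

B

Column bests: θ=9.5, φ=8.5, ψ=4.3, ω=9.6, ξ=9.8.
A regrets: 0.0, 0.0, 0.0, 1.7, 7.0 → max 7.0
B regrets: 2.5, 4.5, 3.3, 4.0, 3.7 → max 4.5
C regrets: 1.7, 3.6, 3.1, 0.0, 7.2 → max 7.2
D regrets: 3.0, 5.5, 4.0, 6.8, 5.4 → max 6.8
E regrets: 5.9, 3.0, 0.3, 4.4, 0.0 → max 5.9
Smallest max regret = 4.5 → B.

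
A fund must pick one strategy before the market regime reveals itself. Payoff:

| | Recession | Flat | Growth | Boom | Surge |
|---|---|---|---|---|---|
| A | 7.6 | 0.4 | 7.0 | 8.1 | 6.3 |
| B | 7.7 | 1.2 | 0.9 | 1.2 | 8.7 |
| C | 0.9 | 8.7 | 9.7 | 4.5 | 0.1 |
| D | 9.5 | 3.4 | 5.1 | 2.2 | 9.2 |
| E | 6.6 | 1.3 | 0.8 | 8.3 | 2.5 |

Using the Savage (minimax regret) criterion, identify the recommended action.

Column bests: Recession=9.5, Flat=8.7, Growth=9.7, Boom=8.3, Surge=9.2.
A regrets: 1.9, 8.3, 2.7, 0.2, 2.9 → max 8.3
B regrets: 1.8, 7.5, 8.8, 7.1, 0.5 → max 8.8
C regrets: 8.6, 0.0, 0.0, 3.8, 9.1 → max 9.1
D regrets: 0.0, 5.3, 4.6, 6.1, 0.0 → max 6.1
E regrets: 2.9, 7.4, 8.9, 0.0, 6.7 → max 8.9
Smallest max regret = 6.1 → D.

D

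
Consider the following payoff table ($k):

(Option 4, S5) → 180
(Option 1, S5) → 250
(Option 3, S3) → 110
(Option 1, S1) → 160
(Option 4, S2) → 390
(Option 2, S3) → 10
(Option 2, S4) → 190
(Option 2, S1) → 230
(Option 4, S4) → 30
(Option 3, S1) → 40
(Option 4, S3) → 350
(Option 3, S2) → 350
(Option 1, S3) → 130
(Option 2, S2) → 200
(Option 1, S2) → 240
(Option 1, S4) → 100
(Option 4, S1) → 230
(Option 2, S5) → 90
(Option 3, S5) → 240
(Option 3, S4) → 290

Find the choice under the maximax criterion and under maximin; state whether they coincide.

Row maxima: Option 1=250, Option 2=230, Option 3=350, Option 4=390
Best best-case = 390 → Option 4.
Row minima: Option 1=100, Option 2=10, Option 3=40, Option 4=30
Best worst-case = 100 → Option 1.

maximax → Option 4; maximin → Option 1 (disagree)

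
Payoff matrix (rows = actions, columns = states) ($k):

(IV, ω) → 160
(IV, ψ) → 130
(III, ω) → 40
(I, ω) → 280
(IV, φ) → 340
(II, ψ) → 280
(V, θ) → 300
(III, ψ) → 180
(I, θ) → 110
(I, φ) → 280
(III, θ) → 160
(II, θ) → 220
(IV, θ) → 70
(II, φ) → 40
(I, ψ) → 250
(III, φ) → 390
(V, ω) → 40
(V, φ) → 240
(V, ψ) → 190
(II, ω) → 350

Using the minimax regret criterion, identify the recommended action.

Column bests: θ=300, φ=390, ψ=280, ω=350.
I regrets: 190, 110, 30, 70 → max 190
II regrets: 80, 350, 0, 0 → max 350
III regrets: 140, 0, 100, 310 → max 310
IV regrets: 230, 50, 150, 190 → max 230
V regrets: 0, 150, 90, 310 → max 310
Smallest max regret = 190 → I.

I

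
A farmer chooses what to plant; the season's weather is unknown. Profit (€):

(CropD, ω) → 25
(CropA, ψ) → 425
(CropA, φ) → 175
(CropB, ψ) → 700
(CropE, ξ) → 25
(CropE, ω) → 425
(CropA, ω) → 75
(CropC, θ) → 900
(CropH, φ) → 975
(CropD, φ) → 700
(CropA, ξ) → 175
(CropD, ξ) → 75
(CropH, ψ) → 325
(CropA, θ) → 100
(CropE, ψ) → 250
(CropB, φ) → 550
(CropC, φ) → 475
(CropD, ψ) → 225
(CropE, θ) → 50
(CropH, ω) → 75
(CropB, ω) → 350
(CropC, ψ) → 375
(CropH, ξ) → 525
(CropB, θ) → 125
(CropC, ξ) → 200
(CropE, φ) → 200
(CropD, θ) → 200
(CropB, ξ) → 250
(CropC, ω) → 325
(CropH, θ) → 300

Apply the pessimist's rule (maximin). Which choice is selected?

Row minima: CropB=125, CropC=200, CropH=75, CropE=25, CropD=25, CropA=75
Best worst-case = 200 → CropC.

CropC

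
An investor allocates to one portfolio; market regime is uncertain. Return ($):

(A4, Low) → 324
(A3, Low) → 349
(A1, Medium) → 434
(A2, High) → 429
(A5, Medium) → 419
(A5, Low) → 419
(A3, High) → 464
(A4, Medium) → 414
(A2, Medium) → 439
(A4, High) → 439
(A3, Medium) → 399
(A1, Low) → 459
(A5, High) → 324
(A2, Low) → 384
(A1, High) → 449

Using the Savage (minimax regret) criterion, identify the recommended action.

A1

Column bests: Low=459, Medium=439, High=464.
A1 regrets: 0, 5, 15 → max 15
A2 regrets: 75, 0, 35 → max 75
A3 regrets: 110, 40, 0 → max 110
A4 regrets: 135, 25, 25 → max 135
A5 regrets: 40, 20, 140 → max 140
Smallest max regret = 15 → A1.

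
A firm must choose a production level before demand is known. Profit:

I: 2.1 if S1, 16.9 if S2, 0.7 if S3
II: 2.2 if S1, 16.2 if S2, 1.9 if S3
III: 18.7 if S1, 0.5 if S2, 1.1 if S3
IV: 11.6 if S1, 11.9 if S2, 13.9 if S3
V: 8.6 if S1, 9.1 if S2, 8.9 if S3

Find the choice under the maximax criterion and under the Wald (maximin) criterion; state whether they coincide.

maximax → III; maximin → IV (disagree)

Row maxima: I=16.9, II=16.2, III=18.7, IV=13.9, V=9.1
Best best-case = 18.7 → III.
Row minima: I=0.7, II=1.9, III=0.5, IV=11.6, V=8.6
Best worst-case = 11.6 → IV.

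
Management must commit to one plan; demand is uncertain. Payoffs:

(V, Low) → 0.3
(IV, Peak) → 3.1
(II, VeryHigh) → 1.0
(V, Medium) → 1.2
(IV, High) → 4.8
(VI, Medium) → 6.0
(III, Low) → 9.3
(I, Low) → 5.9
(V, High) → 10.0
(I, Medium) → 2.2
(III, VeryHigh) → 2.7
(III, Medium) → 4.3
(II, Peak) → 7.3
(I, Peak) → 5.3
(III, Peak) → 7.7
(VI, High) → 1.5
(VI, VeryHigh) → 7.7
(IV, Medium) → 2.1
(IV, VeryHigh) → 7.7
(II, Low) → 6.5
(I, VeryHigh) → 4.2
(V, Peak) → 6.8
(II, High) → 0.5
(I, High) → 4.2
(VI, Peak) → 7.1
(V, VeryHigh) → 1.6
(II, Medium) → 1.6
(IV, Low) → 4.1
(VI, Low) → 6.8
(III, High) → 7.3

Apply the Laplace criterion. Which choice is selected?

III

Row averages: I=4.36, II=3.38, III=6.26, IV=4.36, V=3.98, VI=5.82
Highest average = 6.26 → III.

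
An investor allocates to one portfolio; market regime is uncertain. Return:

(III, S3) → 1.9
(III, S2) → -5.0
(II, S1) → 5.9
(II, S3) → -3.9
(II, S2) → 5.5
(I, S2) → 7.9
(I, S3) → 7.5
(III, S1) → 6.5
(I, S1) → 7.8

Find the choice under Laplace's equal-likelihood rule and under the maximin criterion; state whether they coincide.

Row averages: I=116/15, II=2.5, III=17/15
Highest average = 116/15 → I.
Row minima: I=7.5, II=-3.9, III=-5.0
Best worst-case = 7.5 → I.

laplace → I; maximin → I (agree)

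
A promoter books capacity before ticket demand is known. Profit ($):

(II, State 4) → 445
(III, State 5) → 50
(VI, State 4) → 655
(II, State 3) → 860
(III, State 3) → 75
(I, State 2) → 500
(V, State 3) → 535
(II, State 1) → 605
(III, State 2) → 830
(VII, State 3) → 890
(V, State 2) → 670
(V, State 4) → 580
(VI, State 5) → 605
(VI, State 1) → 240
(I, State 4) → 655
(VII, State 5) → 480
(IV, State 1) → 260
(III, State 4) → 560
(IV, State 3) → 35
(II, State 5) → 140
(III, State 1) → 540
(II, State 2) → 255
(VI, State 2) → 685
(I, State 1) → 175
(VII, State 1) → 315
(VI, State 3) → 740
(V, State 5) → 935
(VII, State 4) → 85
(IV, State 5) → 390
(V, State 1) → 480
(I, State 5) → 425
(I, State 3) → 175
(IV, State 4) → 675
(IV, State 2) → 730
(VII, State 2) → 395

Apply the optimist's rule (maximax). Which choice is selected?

V

Row maxima: I=655, II=860, III=830, IV=730, V=935, VI=740, VII=890
Best best-case = 935 → V.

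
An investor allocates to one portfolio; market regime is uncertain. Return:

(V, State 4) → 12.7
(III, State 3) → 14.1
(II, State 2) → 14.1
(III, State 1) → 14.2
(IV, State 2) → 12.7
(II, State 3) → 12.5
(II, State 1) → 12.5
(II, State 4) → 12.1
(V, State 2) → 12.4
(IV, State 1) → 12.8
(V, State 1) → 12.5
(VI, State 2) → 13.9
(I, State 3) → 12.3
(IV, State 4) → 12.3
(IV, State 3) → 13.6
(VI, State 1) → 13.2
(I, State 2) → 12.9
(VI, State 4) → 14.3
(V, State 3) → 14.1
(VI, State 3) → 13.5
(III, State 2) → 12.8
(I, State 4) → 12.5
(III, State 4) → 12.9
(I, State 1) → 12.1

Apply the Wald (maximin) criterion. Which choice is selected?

Row minima: I=12.1, II=12.1, III=12.8, IV=12.3, V=12.4, VI=13.2
Best worst-case = 13.2 → VI.

VI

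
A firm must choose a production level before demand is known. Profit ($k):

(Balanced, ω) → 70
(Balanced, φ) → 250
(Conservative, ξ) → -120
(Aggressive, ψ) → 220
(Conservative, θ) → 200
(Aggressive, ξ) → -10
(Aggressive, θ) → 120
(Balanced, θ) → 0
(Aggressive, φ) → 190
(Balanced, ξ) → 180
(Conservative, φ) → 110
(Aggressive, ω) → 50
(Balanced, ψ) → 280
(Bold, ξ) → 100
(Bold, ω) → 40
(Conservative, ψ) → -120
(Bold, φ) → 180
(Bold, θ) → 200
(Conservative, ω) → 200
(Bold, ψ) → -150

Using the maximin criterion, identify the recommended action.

Row minima: Conservative=-120, Balanced=0, Aggressive=-10, Bold=-150
Best worst-case = 0 → Balanced.

Balanced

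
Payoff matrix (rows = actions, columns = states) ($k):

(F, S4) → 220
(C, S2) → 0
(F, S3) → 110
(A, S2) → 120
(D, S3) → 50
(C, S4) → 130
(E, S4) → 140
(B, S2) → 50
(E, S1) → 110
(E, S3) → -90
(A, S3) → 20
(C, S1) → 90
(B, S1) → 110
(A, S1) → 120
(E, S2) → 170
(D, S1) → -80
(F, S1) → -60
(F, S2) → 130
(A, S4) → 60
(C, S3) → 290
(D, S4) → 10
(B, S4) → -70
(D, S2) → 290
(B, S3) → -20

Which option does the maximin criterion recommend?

Row minima: A=20, B=-70, C=0, D=-80, E=-90, F=-60
Best worst-case = 20 → A.

A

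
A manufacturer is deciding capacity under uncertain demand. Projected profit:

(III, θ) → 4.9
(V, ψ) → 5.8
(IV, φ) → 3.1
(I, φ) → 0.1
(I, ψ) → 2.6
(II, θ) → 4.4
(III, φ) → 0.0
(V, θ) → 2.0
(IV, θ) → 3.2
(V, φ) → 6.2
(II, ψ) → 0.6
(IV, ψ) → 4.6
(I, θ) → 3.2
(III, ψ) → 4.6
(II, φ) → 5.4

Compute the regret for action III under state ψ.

1.2

Best payoff under ψ is 5.8.
Regret = 5.8 − 4.6 = 1.2.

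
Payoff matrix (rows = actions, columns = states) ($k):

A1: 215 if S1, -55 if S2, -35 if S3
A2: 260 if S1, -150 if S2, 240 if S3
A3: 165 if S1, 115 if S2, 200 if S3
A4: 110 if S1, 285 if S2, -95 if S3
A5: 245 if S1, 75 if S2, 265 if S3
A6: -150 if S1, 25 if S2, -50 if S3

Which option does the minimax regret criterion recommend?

A3

Column bests: S1=260, S2=285, S3=265.
A1 regrets: 45, 340, 300 → max 340
A2 regrets: 0, 435, 25 → max 435
A3 regrets: 95, 170, 65 → max 170
A4 regrets: 150, 0, 360 → max 360
A5 regrets: 15, 210, 0 → max 210
A6 regrets: 410, 260, 315 → max 410
Smallest max regret = 170 → A3.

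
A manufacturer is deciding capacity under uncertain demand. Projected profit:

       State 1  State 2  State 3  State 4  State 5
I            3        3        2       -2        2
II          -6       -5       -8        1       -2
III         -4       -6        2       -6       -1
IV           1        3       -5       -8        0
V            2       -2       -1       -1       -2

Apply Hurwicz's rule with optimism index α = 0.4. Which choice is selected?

I

I: 0.4·3 + 0.6·(-2) = 0
II: 0.4·1 + 0.6·(-8) = -4.4
III: 0.4·2 + 0.6·(-6) = -2.8
IV: 0.4·3 + 0.6·(-8) = -3.6
V: 0.4·2 + 0.6·(-2) = -0.4
Highest Hurwicz score = 0 → I.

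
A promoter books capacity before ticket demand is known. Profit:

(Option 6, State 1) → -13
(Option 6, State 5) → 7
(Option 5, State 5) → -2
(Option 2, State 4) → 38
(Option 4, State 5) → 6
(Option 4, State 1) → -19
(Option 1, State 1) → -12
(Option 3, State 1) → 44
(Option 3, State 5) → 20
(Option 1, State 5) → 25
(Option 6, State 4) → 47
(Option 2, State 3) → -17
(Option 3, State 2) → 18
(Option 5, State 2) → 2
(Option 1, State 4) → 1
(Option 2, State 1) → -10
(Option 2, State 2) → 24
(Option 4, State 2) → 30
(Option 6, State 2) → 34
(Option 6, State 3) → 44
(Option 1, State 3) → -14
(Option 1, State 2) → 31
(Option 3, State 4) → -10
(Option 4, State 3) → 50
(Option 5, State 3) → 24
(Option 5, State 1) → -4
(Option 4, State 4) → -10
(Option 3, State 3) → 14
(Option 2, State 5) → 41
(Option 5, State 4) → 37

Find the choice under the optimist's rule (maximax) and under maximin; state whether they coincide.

maximax → Option 4; maximin → Option 5 (disagree)

Row maxima: Option 1=31, Option 2=41, Option 3=44, Option 4=50, Option 5=37, Option 6=47
Best best-case = 50 → Option 4.
Row minima: Option 1=-14, Option 2=-17, Option 3=-10, Option 4=-19, Option 5=-4, Option 6=-13
Best worst-case = -4 → Option 5.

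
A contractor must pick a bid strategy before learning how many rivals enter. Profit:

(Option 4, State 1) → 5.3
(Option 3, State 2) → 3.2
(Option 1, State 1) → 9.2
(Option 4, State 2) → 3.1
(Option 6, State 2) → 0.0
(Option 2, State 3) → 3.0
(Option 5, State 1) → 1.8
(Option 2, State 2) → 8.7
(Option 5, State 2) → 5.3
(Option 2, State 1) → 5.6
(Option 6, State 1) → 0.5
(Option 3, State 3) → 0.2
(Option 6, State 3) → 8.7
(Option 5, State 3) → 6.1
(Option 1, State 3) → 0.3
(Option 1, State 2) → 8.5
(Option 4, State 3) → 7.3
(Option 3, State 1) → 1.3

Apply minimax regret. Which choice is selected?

Option 4

Column bests: State 1=9.2, State 2=8.7, State 3=8.7.
Option 1 regrets: 0.0, 0.2, 8.4 → max 8.4
Option 2 regrets: 3.6, 0.0, 5.7 → max 5.7
Option 3 regrets: 7.9, 5.5, 8.5 → max 8.5
Option 4 regrets: 3.9, 5.6, 1.4 → max 5.6
Option 5 regrets: 7.4, 3.4, 2.6 → max 7.4
Option 6 regrets: 8.7, 8.7, 0.0 → max 8.7
Smallest max regret = 5.6 → Option 4.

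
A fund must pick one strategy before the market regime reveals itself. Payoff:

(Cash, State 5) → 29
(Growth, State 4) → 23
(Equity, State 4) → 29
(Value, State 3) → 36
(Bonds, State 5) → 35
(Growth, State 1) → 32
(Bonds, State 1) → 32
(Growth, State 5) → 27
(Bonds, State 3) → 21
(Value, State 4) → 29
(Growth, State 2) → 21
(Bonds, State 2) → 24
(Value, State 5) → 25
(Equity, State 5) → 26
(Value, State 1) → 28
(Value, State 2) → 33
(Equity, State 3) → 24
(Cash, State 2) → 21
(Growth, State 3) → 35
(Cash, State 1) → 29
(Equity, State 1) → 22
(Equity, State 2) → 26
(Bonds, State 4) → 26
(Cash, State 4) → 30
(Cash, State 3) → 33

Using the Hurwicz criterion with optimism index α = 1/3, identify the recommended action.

Growth: 1/3·35 + 2/3·21 = 77/3
Value: 1/3·36 + 2/3·25 = 86/3
Cash: 1/3·33 + 2/3·21 = 25
Bonds: 1/3·35 + 2/3·21 = 77/3
Equity: 1/3·29 + 2/3·22 = 73/3
Highest Hurwicz score = 86/3 → Value.

Value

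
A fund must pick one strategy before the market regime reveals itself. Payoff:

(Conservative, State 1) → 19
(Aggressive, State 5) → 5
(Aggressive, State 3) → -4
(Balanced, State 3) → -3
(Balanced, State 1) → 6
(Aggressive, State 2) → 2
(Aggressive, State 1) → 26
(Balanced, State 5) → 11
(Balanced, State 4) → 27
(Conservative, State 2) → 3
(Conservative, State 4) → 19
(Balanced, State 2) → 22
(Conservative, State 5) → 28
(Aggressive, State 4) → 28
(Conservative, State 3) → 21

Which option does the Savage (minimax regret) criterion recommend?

Conservative

Column bests: State 1=26, State 2=22, State 3=21, State 4=28, State 5=28.
Conservative regrets: 7, 19, 0, 9, 0 → max 19
Balanced regrets: 20, 0, 24, 1, 17 → max 24
Aggressive regrets: 0, 20, 25, 0, 23 → max 25
Smallest max regret = 19 → Conservative.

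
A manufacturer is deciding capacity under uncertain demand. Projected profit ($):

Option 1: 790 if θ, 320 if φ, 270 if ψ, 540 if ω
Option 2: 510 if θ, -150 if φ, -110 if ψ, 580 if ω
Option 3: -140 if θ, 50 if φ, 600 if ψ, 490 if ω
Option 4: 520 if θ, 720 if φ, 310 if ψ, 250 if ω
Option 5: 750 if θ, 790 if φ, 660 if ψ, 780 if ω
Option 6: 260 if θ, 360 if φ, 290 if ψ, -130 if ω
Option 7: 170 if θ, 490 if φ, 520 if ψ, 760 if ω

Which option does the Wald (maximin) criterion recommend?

Row minima: Option 1=270, Option 2=-150, Option 3=-140, Option 4=250, Option 5=660, Option 6=-130, Option 7=170
Best worst-case = 660 → Option 5.

Option 5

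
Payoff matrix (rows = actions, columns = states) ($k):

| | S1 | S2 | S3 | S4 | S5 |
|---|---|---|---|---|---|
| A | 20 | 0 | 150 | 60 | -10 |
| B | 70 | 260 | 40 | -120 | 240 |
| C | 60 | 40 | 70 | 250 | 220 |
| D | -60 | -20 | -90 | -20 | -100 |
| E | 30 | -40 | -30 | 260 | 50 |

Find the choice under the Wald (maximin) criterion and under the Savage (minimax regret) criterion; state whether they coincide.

Row minima: A=-10, B=-120, C=40, D=-100, E=-40
Best worst-case = 40 → C.
Column bests: S1=70, S2=260, S3=150, S4=260, S5=240.
A regrets: 50, 260, 0, 200, 250 → max 260
B regrets: 0, 0, 110, 380, 0 → max 380
C regrets: 10, 220, 80, 10, 20 → max 220
D regrets: 130, 280, 240, 280, 340 → max 340
E regrets: 40, 300, 180, 0, 190 → max 300
Smallest max regret = 220 → C.

maximin → C; minimax regret → C (agree)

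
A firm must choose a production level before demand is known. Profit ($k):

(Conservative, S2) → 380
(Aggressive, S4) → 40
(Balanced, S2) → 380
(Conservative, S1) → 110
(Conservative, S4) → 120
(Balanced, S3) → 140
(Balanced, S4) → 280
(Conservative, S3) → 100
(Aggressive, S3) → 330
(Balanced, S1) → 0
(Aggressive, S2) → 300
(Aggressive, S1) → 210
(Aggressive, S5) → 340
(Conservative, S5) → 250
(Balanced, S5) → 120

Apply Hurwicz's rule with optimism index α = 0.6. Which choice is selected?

Conservative: 0.6·380 + 0.4·100 = 268
Balanced: 0.6·380 + 0.4·0 = 228
Aggressive: 0.6·340 + 0.4·40 = 220
Highest Hurwicz score = 268 → Conservative.

Conservative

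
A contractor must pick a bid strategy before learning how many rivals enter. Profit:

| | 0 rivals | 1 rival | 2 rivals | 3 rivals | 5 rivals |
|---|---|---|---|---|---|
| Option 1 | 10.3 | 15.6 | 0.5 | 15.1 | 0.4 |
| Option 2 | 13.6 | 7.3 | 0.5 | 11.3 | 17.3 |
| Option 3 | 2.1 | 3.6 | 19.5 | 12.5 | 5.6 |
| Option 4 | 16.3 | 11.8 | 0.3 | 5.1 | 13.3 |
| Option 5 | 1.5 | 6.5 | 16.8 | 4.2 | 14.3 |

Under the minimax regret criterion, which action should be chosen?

Column bests: 0 rivals=16.3, 1 rival=15.6, 2 rivals=19.5, 3 rivals=15.1, 5 rivals=17.3.
Option 1 regrets: 6.0, 0.0, 19.0, 0.0, 16.9 → max 19.0
Option 2 regrets: 2.7, 8.3, 19.0, 3.8, 0.0 → max 19.0
Option 3 regrets: 14.2, 12.0, 0.0, 2.6, 11.7 → max 14.2
Option 4 regrets: 0.0, 3.8, 19.2, 10.0, 4.0 → max 19.2
Option 5 regrets: 14.8, 9.1, 2.7, 10.9, 3.0 → max 14.8
Smallest max regret = 14.2 → Option 3.

Option 3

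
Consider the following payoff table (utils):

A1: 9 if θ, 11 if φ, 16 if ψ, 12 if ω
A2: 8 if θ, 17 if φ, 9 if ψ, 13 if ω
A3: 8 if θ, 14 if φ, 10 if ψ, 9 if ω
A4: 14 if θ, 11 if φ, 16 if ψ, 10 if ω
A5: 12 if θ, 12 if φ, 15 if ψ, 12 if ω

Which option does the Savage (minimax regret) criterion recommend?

Column bests: θ=14, φ=17, ψ=16, ω=13.
A1 regrets: 5, 6, 0, 1 → max 6
A2 regrets: 6, 0, 7, 0 → max 7
A3 regrets: 6, 3, 6, 4 → max 6
A4 regrets: 0, 6, 0, 3 → max 6
A5 regrets: 2, 5, 1, 1 → max 5
Smallest max regret = 5 → A5.

A5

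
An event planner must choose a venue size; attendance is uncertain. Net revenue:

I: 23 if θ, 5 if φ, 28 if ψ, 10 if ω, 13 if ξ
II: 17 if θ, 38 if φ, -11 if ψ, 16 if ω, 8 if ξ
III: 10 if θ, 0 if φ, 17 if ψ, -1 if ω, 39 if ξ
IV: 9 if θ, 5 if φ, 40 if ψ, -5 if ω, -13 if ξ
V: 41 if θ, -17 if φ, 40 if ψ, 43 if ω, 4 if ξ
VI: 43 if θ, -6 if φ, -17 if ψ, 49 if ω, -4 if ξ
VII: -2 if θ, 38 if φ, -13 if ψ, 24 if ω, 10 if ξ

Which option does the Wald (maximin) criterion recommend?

I

Row minima: I=5, II=-11, III=-1, IV=-13, V=-17, VI=-17, VII=-13
Best worst-case = 5 → I.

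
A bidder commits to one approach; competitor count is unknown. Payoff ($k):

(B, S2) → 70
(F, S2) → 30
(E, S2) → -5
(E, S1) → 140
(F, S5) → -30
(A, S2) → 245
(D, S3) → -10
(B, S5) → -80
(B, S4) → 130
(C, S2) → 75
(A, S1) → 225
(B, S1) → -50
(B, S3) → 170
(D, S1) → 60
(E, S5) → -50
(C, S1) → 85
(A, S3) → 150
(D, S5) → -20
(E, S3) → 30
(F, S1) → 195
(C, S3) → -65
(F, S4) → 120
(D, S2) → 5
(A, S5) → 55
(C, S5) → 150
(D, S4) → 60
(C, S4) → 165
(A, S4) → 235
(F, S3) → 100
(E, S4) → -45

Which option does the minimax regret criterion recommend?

A

Column bests: S1=225, S2=245, S3=170, S4=235, S5=150.
A regrets: 0, 0, 20, 0, 95 → max 95
B regrets: 275, 175, 0, 105, 230 → max 275
C regrets: 140, 170, 235, 70, 0 → max 235
D regrets: 165, 240, 180, 175, 170 → max 240
E regrets: 85, 250, 140, 280, 200 → max 280
F regrets: 30, 215, 70, 115, 180 → max 215
Smallest max regret = 95 → A.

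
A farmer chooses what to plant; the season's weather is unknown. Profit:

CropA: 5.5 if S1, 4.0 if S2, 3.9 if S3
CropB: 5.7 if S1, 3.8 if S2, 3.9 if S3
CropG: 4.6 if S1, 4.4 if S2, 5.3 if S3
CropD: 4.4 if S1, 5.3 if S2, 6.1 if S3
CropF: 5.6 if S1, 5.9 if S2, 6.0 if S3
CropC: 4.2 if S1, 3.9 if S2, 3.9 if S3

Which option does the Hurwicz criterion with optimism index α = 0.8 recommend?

CropA: 0.8·5.5 + 0.2·3.9 = 5.18
CropB: 0.8·5.7 + 0.2·3.8 = 5.32
CropG: 0.8·5.3 + 0.2·4.4 = 5.12
CropD: 0.8·6.1 + 0.2·4.4 = 5.76
CropF: 0.8·6.0 + 0.2·5.6 = 5.92
CropC: 0.8·4.2 + 0.2·3.9 = 4.14
Highest Hurwicz score = 5.92 → CropF.

CropF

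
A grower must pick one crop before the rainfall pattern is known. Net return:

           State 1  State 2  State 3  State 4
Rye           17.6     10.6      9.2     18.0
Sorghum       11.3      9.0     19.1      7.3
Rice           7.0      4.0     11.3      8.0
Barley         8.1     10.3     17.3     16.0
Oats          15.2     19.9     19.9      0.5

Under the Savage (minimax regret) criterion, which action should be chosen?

Column bests: State 1=17.6, State 2=19.9, State 3=19.9, State 4=18.0.
Rye regrets: 0.0, 9.3, 10.7, 0.0 → max 10.7
Sorghum regrets: 6.3, 10.9, 0.8, 10.7 → max 10.9
Rice regrets: 10.6, 15.9, 8.6, 10.0 → max 15.9
Barley regrets: 9.5, 9.6, 2.6, 2.0 → max 9.6
Oats regrets: 2.4, 0.0, 0.0, 17.5 → max 17.5
Smallest max regret = 9.6 → Barley.

Barley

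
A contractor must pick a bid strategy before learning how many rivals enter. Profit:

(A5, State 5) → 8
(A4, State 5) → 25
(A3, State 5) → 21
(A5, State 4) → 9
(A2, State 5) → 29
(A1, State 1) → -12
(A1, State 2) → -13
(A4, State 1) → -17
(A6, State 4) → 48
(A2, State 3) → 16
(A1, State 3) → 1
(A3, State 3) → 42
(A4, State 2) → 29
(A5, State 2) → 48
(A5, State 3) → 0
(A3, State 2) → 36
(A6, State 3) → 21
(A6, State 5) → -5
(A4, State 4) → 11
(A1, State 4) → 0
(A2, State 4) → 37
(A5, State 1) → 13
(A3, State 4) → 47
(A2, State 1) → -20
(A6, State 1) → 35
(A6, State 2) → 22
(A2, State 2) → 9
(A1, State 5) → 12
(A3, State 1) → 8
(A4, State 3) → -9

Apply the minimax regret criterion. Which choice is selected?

Column bests: State 1=35, State 2=48, State 3=42, State 4=48, State 5=29.
A1 regrets: 47, 61, 41, 48, 17 → max 61
A2 regrets: 55, 39, 26, 11, 0 → max 55
A3 regrets: 27, 12, 0, 1, 8 → max 27
A4 regrets: 52, 19, 51, 37, 4 → max 52
A5 regrets: 22, 0, 42, 39, 21 → max 42
A6 regrets: 0, 26, 21, 0, 34 → max 34
Smallest max regret = 27 → A3.

A3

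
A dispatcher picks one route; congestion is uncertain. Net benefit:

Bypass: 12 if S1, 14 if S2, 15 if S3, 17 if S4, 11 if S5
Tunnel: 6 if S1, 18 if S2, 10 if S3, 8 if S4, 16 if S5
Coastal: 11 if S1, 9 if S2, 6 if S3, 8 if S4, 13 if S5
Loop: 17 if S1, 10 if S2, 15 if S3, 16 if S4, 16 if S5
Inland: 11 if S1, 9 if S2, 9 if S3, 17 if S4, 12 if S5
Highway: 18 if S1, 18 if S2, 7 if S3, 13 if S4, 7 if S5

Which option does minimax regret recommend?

Bypass

Column bests: S1=18, S2=18, S3=15, S4=17, S5=16.
Bypass regrets: 6, 4, 0, 0, 5 → max 6
Tunnel regrets: 12, 0, 5, 9, 0 → max 12
Coastal regrets: 7, 9, 9, 9, 3 → max 9
Loop regrets: 1, 8, 0, 1, 0 → max 8
Inland regrets: 7, 9, 6, 0, 4 → max 9
Highway regrets: 0, 0, 8, 4, 9 → max 9
Smallest max regret = 6 → Bypass.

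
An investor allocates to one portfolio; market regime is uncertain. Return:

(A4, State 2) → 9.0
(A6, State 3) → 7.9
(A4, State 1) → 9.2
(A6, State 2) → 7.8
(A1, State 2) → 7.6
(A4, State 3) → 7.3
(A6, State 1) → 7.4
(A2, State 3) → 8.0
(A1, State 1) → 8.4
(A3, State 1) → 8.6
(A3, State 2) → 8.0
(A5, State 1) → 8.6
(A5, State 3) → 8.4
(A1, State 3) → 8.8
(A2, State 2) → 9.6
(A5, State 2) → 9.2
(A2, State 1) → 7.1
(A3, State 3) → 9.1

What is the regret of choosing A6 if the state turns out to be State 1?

1.8

Best payoff under State 1 is 9.2.
Regret = 9.2 − 7.4 = 1.8.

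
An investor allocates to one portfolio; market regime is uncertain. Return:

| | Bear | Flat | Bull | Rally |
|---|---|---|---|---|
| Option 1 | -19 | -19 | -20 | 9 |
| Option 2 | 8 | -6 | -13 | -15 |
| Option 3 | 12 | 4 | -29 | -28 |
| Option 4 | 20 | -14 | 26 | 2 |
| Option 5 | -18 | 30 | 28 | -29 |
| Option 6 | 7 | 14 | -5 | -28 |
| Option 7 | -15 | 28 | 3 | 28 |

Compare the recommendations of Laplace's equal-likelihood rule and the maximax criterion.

laplace → Option 7; maximax → Option 5 (disagree)

Row averages: Option 1=-12.25, Option 2=-6.5, Option 3=-10.25, Option 4=8.5, Option 5=2.75, Option 6=-3, Option 7=11
Highest average = 11 → Option 7.
Row maxima: Option 1=9, Option 2=8, Option 3=12, Option 4=26, Option 5=30, Option 6=14, Option 7=28
Best best-case = 30 → Option 5.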